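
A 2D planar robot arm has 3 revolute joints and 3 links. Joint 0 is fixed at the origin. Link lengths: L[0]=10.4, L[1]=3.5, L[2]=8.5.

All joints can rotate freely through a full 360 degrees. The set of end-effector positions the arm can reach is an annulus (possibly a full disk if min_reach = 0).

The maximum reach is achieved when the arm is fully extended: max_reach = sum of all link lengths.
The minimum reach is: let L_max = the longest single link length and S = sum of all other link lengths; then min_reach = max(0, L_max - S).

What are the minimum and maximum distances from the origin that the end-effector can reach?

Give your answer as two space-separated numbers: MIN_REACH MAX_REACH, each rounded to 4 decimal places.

Link lengths: [10.4, 3.5, 8.5]
max_reach = 10.4 + 3.5 + 8.5 = 22.4
L_max = max([10.4, 3.5, 8.5]) = 10.4
S (sum of others) = 22.4 - 10.4 = 12
min_reach = max(0, 10.4 - 12) = max(0, -1.6) = 0

Answer: 0.0000 22.4000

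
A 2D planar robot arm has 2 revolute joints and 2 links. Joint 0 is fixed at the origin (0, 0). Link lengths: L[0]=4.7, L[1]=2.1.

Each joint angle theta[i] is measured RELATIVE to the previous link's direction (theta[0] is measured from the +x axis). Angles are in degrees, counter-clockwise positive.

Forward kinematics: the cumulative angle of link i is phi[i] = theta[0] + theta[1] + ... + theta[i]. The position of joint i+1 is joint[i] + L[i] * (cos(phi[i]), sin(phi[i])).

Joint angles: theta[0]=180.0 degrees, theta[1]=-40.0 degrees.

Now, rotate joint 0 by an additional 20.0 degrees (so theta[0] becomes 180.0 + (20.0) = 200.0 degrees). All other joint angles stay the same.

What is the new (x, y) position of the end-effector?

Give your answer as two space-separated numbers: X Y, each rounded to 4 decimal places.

joint[0] = (0.0000, 0.0000)  (base)
link 0: phi[0] = 200 = 200 deg
  cos(200 deg) = -0.9397, sin(200 deg) = -0.3420
  joint[1] = (0.0000, 0.0000) + 4.7 * (-0.9397, -0.3420) = (0.0000 + -4.4166, 0.0000 + -1.6075) = (-4.4166, -1.6075)
link 1: phi[1] = 200 + -40 = 160 deg
  cos(160 deg) = -0.9397, sin(160 deg) = 0.3420
  joint[2] = (-4.4166, -1.6075) + 2.1 * (-0.9397, 0.3420) = (-4.4166 + -1.9734, -1.6075 + 0.7182) = (-6.3899, -0.8893)
End effector: (-6.3899, -0.8893)

Answer: -6.3899 -0.8893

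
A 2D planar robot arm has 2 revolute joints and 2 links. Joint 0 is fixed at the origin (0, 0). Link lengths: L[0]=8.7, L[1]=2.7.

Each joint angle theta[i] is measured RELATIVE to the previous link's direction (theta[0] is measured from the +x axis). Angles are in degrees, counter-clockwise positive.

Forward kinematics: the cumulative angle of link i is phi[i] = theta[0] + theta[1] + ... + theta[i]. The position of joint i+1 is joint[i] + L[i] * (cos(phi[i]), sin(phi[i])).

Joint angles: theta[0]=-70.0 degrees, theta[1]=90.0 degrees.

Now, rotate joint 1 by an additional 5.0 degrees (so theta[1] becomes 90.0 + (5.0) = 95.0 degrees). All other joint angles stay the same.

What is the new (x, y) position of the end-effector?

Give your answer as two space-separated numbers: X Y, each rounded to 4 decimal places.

Answer: 5.4226 -7.0343

Derivation:
joint[0] = (0.0000, 0.0000)  (base)
link 0: phi[0] = -70 = -70 deg
  cos(-70 deg) = 0.3420, sin(-70 deg) = -0.9397
  joint[1] = (0.0000, 0.0000) + 8.7 * (0.3420, -0.9397) = (0.0000 + 2.9756, 0.0000 + -8.1753) = (2.9756, -8.1753)
link 1: phi[1] = -70 + 95 = 25 deg
  cos(25 deg) = 0.9063, sin(25 deg) = 0.4226
  joint[2] = (2.9756, -8.1753) + 2.7 * (0.9063, 0.4226) = (2.9756 + 2.4470, -8.1753 + 1.1411) = (5.4226, -7.0343)
End effector: (5.4226, -7.0343)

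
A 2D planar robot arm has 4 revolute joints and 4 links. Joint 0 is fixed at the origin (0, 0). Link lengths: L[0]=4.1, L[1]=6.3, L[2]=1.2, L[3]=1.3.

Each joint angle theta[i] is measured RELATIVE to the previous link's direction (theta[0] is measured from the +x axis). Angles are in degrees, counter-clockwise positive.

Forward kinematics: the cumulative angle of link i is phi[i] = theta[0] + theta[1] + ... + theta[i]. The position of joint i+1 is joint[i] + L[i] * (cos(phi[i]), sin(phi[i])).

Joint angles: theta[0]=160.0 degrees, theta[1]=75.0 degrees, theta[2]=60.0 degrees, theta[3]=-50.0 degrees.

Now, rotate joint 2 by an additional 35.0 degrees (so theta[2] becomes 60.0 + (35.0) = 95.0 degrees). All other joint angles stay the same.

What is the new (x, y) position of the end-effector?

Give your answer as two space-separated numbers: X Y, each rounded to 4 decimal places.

Answer: -6.2013 -5.6386

Derivation:
joint[0] = (0.0000, 0.0000)  (base)
link 0: phi[0] = 160 = 160 deg
  cos(160 deg) = -0.9397, sin(160 deg) = 0.3420
  joint[1] = (0.0000, 0.0000) + 4.1 * (-0.9397, 0.3420) = (0.0000 + -3.8527, 0.0000 + 1.4023) = (-3.8527, 1.4023)
link 1: phi[1] = 160 + 75 = 235 deg
  cos(235 deg) = -0.5736, sin(235 deg) = -0.8192
  joint[2] = (-3.8527, 1.4023) + 6.3 * (-0.5736, -0.8192) = (-3.8527 + -3.6135, 1.4023 + -5.1607) = (-7.4663, -3.7584)
link 2: phi[2] = 160 + 75 + 95 = 330 deg
  cos(330 deg) = 0.8660, sin(330 deg) = -0.5000
  joint[3] = (-7.4663, -3.7584) + 1.2 * (0.8660, -0.5000) = (-7.4663 + 1.0392, -3.7584 + -0.6000) = (-6.4270, -4.3584)
link 3: phi[3] = 160 + 75 + 95 + -50 = 280 deg
  cos(280 deg) = 0.1736, sin(280 deg) = -0.9848
  joint[4] = (-6.4270, -4.3584) + 1.3 * (0.1736, -0.9848) = (-6.4270 + 0.2257, -4.3584 + -1.2803) = (-6.2013, -5.6386)
End effector: (-6.2013, -5.6386)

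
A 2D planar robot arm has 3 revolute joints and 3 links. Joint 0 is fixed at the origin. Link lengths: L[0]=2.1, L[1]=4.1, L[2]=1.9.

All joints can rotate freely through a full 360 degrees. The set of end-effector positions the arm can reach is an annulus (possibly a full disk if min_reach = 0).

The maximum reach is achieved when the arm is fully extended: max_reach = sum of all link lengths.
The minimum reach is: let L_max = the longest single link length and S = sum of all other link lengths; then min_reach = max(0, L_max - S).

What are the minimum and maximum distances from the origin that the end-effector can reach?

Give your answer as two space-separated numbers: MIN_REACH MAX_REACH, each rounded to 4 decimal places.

Link lengths: [2.1, 4.1, 1.9]
max_reach = 2.1 + 4.1 + 1.9 = 8.1
L_max = max([2.1, 4.1, 1.9]) = 4.1
S (sum of others) = 8.1 - 4.1 = 4
min_reach = max(0, 4.1 - 4) = max(0, 0.1) = 0.1

Answer: 0.1000 8.1000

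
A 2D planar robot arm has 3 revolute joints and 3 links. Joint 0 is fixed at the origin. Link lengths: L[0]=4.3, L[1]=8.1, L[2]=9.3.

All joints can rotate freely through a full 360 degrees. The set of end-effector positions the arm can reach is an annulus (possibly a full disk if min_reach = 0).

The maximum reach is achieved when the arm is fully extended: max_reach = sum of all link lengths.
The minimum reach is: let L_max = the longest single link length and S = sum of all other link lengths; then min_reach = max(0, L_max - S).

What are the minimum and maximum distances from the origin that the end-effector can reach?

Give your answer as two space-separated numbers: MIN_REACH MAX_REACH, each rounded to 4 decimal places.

Link lengths: [4.3, 8.1, 9.3]
max_reach = 4.3 + 8.1 + 9.3 = 21.7
L_max = max([4.3, 8.1, 9.3]) = 9.3
S (sum of others) = 21.7 - 9.3 = 12.4
min_reach = max(0, 9.3 - 12.4) = max(0, -3.1) = 0

Answer: 0.0000 21.7000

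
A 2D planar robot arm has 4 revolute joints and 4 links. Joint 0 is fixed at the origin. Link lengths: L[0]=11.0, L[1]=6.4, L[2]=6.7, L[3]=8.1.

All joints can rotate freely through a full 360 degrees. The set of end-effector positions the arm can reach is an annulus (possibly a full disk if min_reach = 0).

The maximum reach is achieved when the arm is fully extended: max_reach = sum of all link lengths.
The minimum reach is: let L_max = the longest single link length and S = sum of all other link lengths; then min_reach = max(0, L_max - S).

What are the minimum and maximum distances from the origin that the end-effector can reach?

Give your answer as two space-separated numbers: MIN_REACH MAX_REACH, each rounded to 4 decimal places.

Link lengths: [11.0, 6.4, 6.7, 8.1]
max_reach = 11 + 6.4 + 6.7 + 8.1 = 32.2
L_max = max([11.0, 6.4, 6.7, 8.1]) = 11
S (sum of others) = 32.2 - 11 = 21.2
min_reach = max(0, 11 - 21.2) = max(0, -10.2) = 0

Answer: 0.0000 32.2000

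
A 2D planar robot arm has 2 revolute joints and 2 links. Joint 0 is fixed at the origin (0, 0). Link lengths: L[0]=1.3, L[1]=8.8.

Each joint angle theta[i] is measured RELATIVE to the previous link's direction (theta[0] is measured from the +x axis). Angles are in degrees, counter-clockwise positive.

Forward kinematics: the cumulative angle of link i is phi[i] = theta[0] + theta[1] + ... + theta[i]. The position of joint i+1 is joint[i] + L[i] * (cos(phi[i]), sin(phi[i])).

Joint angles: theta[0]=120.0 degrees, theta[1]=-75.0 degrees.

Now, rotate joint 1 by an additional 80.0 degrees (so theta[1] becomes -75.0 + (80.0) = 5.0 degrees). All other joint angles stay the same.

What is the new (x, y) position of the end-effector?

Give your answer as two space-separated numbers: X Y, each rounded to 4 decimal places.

joint[0] = (0.0000, 0.0000)  (base)
link 0: phi[0] = 120 = 120 deg
  cos(120 deg) = -0.5000, sin(120 deg) = 0.8660
  joint[1] = (0.0000, 0.0000) + 1.3 * (-0.5000, 0.8660) = (0.0000 + -0.6500, 0.0000 + 1.1258) = (-0.6500, 1.1258)
link 1: phi[1] = 120 + 5 = 125 deg
  cos(125 deg) = -0.5736, sin(125 deg) = 0.8192
  joint[2] = (-0.6500, 1.1258) + 8.8 * (-0.5736, 0.8192) = (-0.6500 + -5.0475, 1.1258 + 7.2085) = (-5.6975, 8.3344)
End effector: (-5.6975, 8.3344)

Answer: -5.6975 8.3344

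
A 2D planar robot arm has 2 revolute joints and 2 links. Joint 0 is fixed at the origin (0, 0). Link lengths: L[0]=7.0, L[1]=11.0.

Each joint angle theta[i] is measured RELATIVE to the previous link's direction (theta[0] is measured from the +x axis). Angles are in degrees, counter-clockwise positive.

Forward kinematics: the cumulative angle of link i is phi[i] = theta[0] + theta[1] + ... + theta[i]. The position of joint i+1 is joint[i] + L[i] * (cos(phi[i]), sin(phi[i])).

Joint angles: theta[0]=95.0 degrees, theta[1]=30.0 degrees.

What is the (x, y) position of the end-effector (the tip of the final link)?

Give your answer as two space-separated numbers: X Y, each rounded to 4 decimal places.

joint[0] = (0.0000, 0.0000)  (base)
link 0: phi[0] = 95 = 95 deg
  cos(95 deg) = -0.0872, sin(95 deg) = 0.9962
  joint[1] = (0.0000, 0.0000) + 7 * (-0.0872, 0.9962) = (0.0000 + -0.6101, 0.0000 + 6.9734) = (-0.6101, 6.9734)
link 1: phi[1] = 95 + 30 = 125 deg
  cos(125 deg) = -0.5736, sin(125 deg) = 0.8192
  joint[2] = (-0.6101, 6.9734) + 11 * (-0.5736, 0.8192) = (-0.6101 + -6.3093, 6.9734 + 9.0107) = (-6.9194, 15.9840)
End effector: (-6.9194, 15.9840)

Answer: -6.9194 15.9840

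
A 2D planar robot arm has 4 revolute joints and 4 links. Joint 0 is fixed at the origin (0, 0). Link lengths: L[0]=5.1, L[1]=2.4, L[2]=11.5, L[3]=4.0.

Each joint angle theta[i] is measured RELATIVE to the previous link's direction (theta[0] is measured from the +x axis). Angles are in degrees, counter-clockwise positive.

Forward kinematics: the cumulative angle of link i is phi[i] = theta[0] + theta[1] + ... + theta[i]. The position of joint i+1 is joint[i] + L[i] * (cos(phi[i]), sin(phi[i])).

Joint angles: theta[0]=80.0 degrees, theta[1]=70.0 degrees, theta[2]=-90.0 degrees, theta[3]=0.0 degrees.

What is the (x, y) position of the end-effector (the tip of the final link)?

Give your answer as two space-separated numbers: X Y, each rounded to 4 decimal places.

Answer: 6.5571 19.6459

Derivation:
joint[0] = (0.0000, 0.0000)  (base)
link 0: phi[0] = 80 = 80 deg
  cos(80 deg) = 0.1736, sin(80 deg) = 0.9848
  joint[1] = (0.0000, 0.0000) + 5.1 * (0.1736, 0.9848) = (0.0000 + 0.8856, 0.0000 + 5.0225) = (0.8856, 5.0225)
link 1: phi[1] = 80 + 70 = 150 deg
  cos(150 deg) = -0.8660, sin(150 deg) = 0.5000
  joint[2] = (0.8856, 5.0225) + 2.4 * (-0.8660, 0.5000) = (0.8856 + -2.0785, 5.0225 + 1.2000) = (-1.1929, 6.2225)
link 2: phi[2] = 80 + 70 + -90 = 60 deg
  cos(60 deg) = 0.5000, sin(60 deg) = 0.8660
  joint[3] = (-1.1929, 6.2225) + 11.5 * (0.5000, 0.8660) = (-1.1929 + 5.7500, 6.2225 + 9.9593) = (4.5571, 16.1818)
link 3: phi[3] = 80 + 70 + -90 + 0 = 60 deg
  cos(60 deg) = 0.5000, sin(60 deg) = 0.8660
  joint[4] = (4.5571, 16.1818) + 4 * (0.5000, 0.8660) = (4.5571 + 2.0000, 16.1818 + 3.4641) = (6.5571, 19.6459)
End effector: (6.5571, 19.6459)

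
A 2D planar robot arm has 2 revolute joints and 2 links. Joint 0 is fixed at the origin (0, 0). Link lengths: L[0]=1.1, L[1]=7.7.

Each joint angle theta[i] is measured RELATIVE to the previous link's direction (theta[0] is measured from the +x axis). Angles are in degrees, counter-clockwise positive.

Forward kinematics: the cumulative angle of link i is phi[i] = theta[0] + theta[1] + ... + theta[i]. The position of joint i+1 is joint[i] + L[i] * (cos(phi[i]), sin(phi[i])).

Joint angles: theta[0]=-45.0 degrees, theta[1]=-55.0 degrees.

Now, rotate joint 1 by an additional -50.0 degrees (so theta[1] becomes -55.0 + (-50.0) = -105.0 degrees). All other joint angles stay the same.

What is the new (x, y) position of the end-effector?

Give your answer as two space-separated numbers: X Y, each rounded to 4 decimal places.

Answer: -5.8906 -4.6278

Derivation:
joint[0] = (0.0000, 0.0000)  (base)
link 0: phi[0] = -45 = -45 deg
  cos(-45 deg) = 0.7071, sin(-45 deg) = -0.7071
  joint[1] = (0.0000, 0.0000) + 1.1 * (0.7071, -0.7071) = (0.0000 + 0.7778, 0.0000 + -0.7778) = (0.7778, -0.7778)
link 1: phi[1] = -45 + -105 = -150 deg
  cos(-150 deg) = -0.8660, sin(-150 deg) = -0.5000
  joint[2] = (0.7778, -0.7778) + 7.7 * (-0.8660, -0.5000) = (0.7778 + -6.6684, -0.7778 + -3.8500) = (-5.8906, -4.6278)
End effector: (-5.8906, -4.6278)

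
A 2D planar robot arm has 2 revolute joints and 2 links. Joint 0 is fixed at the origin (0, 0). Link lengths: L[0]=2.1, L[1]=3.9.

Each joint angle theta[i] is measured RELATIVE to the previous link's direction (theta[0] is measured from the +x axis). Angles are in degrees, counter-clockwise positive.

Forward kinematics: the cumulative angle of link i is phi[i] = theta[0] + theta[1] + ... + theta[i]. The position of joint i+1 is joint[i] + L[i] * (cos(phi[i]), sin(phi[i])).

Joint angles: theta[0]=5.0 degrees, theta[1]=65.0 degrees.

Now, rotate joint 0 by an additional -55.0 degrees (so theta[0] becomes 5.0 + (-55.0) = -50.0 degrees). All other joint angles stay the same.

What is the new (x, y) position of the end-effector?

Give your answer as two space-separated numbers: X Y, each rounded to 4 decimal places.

Answer: 5.1170 -0.5993

Derivation:
joint[0] = (0.0000, 0.0000)  (base)
link 0: phi[0] = -50 = -50 deg
  cos(-50 deg) = 0.6428, sin(-50 deg) = -0.7660
  joint[1] = (0.0000, 0.0000) + 2.1 * (0.6428, -0.7660) = (0.0000 + 1.3499, 0.0000 + -1.6087) = (1.3499, -1.6087)
link 1: phi[1] = -50 + 65 = 15 deg
  cos(15 deg) = 0.9659, sin(15 deg) = 0.2588
  joint[2] = (1.3499, -1.6087) + 3.9 * (0.9659, 0.2588) = (1.3499 + 3.7671, -1.6087 + 1.0094) = (5.1170, -0.5993)
End effector: (5.1170, -0.5993)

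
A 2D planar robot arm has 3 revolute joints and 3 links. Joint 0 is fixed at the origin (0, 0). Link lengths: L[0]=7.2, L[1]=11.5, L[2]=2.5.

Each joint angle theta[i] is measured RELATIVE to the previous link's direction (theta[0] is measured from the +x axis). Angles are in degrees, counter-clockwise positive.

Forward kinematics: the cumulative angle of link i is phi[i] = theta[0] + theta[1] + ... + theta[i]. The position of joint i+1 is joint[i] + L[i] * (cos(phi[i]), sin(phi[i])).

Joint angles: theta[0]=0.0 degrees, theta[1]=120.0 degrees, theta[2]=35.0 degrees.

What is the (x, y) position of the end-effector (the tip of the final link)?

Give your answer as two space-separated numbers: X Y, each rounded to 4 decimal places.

joint[0] = (0.0000, 0.0000)  (base)
link 0: phi[0] = 0 = 0 deg
  cos(0 deg) = 1.0000, sin(0 deg) = 0.0000
  joint[1] = (0.0000, 0.0000) + 7.2 * (1.0000, 0.0000) = (0.0000 + 7.2000, 0.0000 + 0.0000) = (7.2000, 0.0000)
link 1: phi[1] = 0 + 120 = 120 deg
  cos(120 deg) = -0.5000, sin(120 deg) = 0.8660
  joint[2] = (7.2000, 0.0000) + 11.5 * (-0.5000, 0.8660) = (7.2000 + -5.7500, 0.0000 + 9.9593) = (1.4500, 9.9593)
link 2: phi[2] = 0 + 120 + 35 = 155 deg
  cos(155 deg) = -0.9063, sin(155 deg) = 0.4226
  joint[3] = (1.4500, 9.9593) + 2.5 * (-0.9063, 0.4226) = (1.4500 + -2.2658, 9.9593 + 1.0565) = (-0.8158, 11.0158)
End effector: (-0.8158, 11.0158)

Answer: -0.8158 11.0158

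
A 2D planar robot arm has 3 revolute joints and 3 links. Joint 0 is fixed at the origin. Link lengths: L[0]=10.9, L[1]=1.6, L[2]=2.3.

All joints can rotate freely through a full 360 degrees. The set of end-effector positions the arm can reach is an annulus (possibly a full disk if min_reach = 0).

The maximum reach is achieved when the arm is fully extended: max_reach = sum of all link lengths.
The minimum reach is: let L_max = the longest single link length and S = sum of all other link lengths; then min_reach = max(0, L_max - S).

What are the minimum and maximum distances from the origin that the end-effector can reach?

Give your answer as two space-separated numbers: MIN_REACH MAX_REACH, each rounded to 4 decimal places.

Answer: 7.0000 14.8000

Derivation:
Link lengths: [10.9, 1.6, 2.3]
max_reach = 10.9 + 1.6 + 2.3 = 14.8
L_max = max([10.9, 1.6, 2.3]) = 10.9
S (sum of others) = 14.8 - 10.9 = 3.9
min_reach = max(0, 10.9 - 3.9) = max(0, 7) = 7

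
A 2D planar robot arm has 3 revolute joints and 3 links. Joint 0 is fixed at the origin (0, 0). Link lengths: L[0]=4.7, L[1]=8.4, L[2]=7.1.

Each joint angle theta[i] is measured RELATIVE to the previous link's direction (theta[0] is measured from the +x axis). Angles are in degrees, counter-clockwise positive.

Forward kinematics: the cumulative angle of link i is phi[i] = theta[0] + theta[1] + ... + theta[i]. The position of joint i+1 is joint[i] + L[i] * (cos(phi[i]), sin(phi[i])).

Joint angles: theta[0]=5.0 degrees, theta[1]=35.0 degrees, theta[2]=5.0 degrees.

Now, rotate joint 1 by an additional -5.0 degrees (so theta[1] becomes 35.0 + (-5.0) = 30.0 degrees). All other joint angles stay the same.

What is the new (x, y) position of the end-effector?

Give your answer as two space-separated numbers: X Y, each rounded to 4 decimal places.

Answer: 17.0019 9.7915

Derivation:
joint[0] = (0.0000, 0.0000)  (base)
link 0: phi[0] = 5 = 5 deg
  cos(5 deg) = 0.9962, sin(5 deg) = 0.0872
  joint[1] = (0.0000, 0.0000) + 4.7 * (0.9962, 0.0872) = (0.0000 + 4.6821, 0.0000 + 0.4096) = (4.6821, 0.4096)
link 1: phi[1] = 5 + 30 = 35 deg
  cos(35 deg) = 0.8192, sin(35 deg) = 0.5736
  joint[2] = (4.6821, 0.4096) + 8.4 * (0.8192, 0.5736) = (4.6821 + 6.8809, 0.4096 + 4.8180) = (11.5630, 5.2277)
link 2: phi[2] = 5 + 30 + 5 = 40 deg
  cos(40 deg) = 0.7660, sin(40 deg) = 0.6428
  joint[3] = (11.5630, 5.2277) + 7.1 * (0.7660, 0.6428) = (11.5630 + 5.4389, 5.2277 + 4.5638) = (17.0019, 9.7915)
End effector: (17.0019, 9.7915)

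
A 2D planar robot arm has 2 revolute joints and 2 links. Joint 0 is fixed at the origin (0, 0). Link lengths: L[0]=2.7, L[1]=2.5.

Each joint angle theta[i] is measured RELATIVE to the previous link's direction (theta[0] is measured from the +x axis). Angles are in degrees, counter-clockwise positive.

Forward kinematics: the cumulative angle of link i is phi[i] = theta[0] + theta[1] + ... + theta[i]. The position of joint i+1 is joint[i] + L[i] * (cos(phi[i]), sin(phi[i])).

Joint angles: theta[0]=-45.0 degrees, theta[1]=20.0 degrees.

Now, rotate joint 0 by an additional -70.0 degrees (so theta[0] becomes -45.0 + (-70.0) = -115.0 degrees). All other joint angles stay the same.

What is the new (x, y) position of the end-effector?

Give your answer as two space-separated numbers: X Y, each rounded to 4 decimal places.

joint[0] = (0.0000, 0.0000)  (base)
link 0: phi[0] = -115 = -115 deg
  cos(-115 deg) = -0.4226, sin(-115 deg) = -0.9063
  joint[1] = (0.0000, 0.0000) + 2.7 * (-0.4226, -0.9063) = (0.0000 + -1.1411, 0.0000 + -2.4470) = (-1.1411, -2.4470)
link 1: phi[1] = -115 + 20 = -95 deg
  cos(-95 deg) = -0.0872, sin(-95 deg) = -0.9962
  joint[2] = (-1.1411, -2.4470) + 2.5 * (-0.0872, -0.9962) = (-1.1411 + -0.2179, -2.4470 + -2.4905) = (-1.3590, -4.9375)
End effector: (-1.3590, -4.9375)

Answer: -1.3590 -4.9375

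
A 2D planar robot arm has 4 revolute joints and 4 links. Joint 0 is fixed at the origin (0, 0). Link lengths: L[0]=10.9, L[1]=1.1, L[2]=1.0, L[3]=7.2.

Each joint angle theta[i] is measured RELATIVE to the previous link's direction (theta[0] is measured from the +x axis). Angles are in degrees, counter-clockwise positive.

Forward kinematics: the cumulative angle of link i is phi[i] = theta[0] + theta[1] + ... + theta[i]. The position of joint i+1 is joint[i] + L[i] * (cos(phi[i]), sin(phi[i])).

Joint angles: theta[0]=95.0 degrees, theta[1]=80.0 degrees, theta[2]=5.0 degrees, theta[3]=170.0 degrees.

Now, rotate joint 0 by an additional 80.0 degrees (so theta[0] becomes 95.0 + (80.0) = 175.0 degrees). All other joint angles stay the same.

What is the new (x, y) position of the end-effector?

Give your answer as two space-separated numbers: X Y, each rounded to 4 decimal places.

joint[0] = (0.0000, 0.0000)  (base)
link 0: phi[0] = 175 = 175 deg
  cos(175 deg) = -0.9962, sin(175 deg) = 0.0872
  joint[1] = (0.0000, 0.0000) + 10.9 * (-0.9962, 0.0872) = (0.0000 + -10.8585, 0.0000 + 0.9500) = (-10.8585, 0.9500)
link 1: phi[1] = 175 + 80 = 255 deg
  cos(255 deg) = -0.2588, sin(255 deg) = -0.9659
  joint[2] = (-10.8585, 0.9500) + 1.1 * (-0.2588, -0.9659) = (-10.8585 + -0.2847, 0.9500 + -1.0625) = (-11.1432, -0.1125)
link 2: phi[2] = 175 + 80 + 5 = 260 deg
  cos(260 deg) = -0.1736, sin(260 deg) = -0.9848
  joint[3] = (-11.1432, -0.1125) + 1 * (-0.1736, -0.9848) = (-11.1432 + -0.1736, -0.1125 + -0.9848) = (-11.3169, -1.0973)
link 3: phi[3] = 175 + 80 + 5 + 170 = 430 deg
  cos(430 deg) = 0.3420, sin(430 deg) = 0.9397
  joint[4] = (-11.3169, -1.0973) + 7.2 * (0.3420, 0.9397) = (-11.3169 + 2.4625, -1.0973 + 6.7658) = (-8.8543, 5.6685)
End effector: (-8.8543, 5.6685)

Answer: -8.8543 5.6685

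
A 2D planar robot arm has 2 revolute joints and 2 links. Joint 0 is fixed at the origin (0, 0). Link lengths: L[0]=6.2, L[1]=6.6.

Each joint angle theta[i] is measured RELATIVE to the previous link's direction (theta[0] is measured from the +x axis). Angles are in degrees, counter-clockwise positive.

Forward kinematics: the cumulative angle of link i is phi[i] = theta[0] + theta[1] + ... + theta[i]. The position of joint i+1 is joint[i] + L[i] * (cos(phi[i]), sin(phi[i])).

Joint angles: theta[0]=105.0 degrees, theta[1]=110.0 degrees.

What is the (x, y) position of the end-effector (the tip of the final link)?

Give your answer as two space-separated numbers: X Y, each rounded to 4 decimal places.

Answer: -7.0111 2.2031

Derivation:
joint[0] = (0.0000, 0.0000)  (base)
link 0: phi[0] = 105 = 105 deg
  cos(105 deg) = -0.2588, sin(105 deg) = 0.9659
  joint[1] = (0.0000, 0.0000) + 6.2 * (-0.2588, 0.9659) = (0.0000 + -1.6047, 0.0000 + 5.9887) = (-1.6047, 5.9887)
link 1: phi[1] = 105 + 110 = 215 deg
  cos(215 deg) = -0.8192, sin(215 deg) = -0.5736
  joint[2] = (-1.6047, 5.9887) + 6.6 * (-0.8192, -0.5736) = (-1.6047 + -5.4064, 5.9887 + -3.7856) = (-7.0111, 2.2031)
End effector: (-7.0111, 2.2031)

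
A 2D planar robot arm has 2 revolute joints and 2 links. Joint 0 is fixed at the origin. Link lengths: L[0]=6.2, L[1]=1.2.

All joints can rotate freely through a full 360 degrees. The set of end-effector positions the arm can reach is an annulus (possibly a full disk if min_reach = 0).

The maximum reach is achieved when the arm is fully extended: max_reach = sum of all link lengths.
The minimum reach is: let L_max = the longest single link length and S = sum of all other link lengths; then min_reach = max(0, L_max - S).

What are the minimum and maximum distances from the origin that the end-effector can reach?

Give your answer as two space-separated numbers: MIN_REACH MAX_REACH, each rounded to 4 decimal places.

Link lengths: [6.2, 1.2]
max_reach = 6.2 + 1.2 = 7.4
L_max = max([6.2, 1.2]) = 6.2
S (sum of others) = 7.4 - 6.2 = 1.2
min_reach = max(0, 6.2 - 1.2) = max(0, 5) = 5

Answer: 5.0000 7.4000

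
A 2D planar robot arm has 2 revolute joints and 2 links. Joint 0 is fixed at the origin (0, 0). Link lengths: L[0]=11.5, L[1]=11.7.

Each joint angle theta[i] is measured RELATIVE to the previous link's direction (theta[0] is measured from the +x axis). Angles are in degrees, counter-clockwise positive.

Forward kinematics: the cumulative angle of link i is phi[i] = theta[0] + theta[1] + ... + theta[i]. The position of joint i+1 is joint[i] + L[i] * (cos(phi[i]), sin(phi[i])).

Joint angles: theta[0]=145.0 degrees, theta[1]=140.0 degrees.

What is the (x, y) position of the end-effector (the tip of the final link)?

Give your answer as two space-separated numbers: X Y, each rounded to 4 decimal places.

joint[0] = (0.0000, 0.0000)  (base)
link 0: phi[0] = 145 = 145 deg
  cos(145 deg) = -0.8192, sin(145 deg) = 0.5736
  joint[1] = (0.0000, 0.0000) + 11.5 * (-0.8192, 0.5736) = (0.0000 + -9.4202, 0.0000 + 6.5961) = (-9.4202, 6.5961)
link 1: phi[1] = 145 + 140 = 285 deg
  cos(285 deg) = 0.2588, sin(285 deg) = -0.9659
  joint[2] = (-9.4202, 6.5961) + 11.7 * (0.2588, -0.9659) = (-9.4202 + 3.0282, 6.5961 + -11.3013) = (-6.3921, -4.7052)
End effector: (-6.3921, -4.7052)

Answer: -6.3921 -4.7052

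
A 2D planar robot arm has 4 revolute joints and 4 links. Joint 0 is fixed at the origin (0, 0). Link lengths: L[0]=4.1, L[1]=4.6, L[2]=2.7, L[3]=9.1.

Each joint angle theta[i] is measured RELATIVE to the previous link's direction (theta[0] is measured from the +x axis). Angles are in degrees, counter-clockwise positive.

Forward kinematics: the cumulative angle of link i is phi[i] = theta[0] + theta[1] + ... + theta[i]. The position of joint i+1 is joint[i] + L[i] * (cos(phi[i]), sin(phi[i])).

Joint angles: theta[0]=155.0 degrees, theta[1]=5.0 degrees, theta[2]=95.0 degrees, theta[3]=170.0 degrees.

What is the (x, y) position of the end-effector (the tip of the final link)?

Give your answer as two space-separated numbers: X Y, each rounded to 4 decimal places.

Answer: -4.8914 8.9454

Derivation:
joint[0] = (0.0000, 0.0000)  (base)
link 0: phi[0] = 155 = 155 deg
  cos(155 deg) = -0.9063, sin(155 deg) = 0.4226
  joint[1] = (0.0000, 0.0000) + 4.1 * (-0.9063, 0.4226) = (0.0000 + -3.7159, 0.0000 + 1.7327) = (-3.7159, 1.7327)
link 1: phi[1] = 155 + 5 = 160 deg
  cos(160 deg) = -0.9397, sin(160 deg) = 0.3420
  joint[2] = (-3.7159, 1.7327) + 4.6 * (-0.9397, 0.3420) = (-3.7159 + -4.3226, 1.7327 + 1.5733) = (-8.0384, 3.3060)
link 2: phi[2] = 155 + 5 + 95 = 255 deg
  cos(255 deg) = -0.2588, sin(255 deg) = -0.9659
  joint[3] = (-8.0384, 3.3060) + 2.7 * (-0.2588, -0.9659) = (-8.0384 + -0.6988, 3.3060 + -2.6080) = (-8.7373, 0.6980)
link 3: phi[3] = 155 + 5 + 95 + 170 = 425 deg
  cos(425 deg) = 0.4226, sin(425 deg) = 0.9063
  joint[4] = (-8.7373, 0.6980) + 9.1 * (0.4226, 0.9063) = (-8.7373 + 3.8458, 0.6980 + 8.2474) = (-4.8914, 8.9454)
End effector: (-4.8914, 8.9454)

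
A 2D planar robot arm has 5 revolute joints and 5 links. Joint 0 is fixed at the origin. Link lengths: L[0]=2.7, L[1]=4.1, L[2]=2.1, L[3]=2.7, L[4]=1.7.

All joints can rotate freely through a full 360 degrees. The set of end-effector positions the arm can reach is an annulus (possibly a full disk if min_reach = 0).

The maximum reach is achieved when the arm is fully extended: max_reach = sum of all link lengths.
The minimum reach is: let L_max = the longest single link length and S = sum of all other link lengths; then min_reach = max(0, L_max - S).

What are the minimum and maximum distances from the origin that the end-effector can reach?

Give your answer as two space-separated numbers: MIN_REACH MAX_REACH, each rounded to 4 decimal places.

Link lengths: [2.7, 4.1, 2.1, 2.7, 1.7]
max_reach = 2.7 + 4.1 + 2.1 + 2.7 + 1.7 = 13.3
L_max = max([2.7, 4.1, 2.1, 2.7, 1.7]) = 4.1
S (sum of others) = 13.3 - 4.1 = 9.2
min_reach = max(0, 4.1 - 9.2) = max(0, -5.1) = 0

Answer: 0.0000 13.3000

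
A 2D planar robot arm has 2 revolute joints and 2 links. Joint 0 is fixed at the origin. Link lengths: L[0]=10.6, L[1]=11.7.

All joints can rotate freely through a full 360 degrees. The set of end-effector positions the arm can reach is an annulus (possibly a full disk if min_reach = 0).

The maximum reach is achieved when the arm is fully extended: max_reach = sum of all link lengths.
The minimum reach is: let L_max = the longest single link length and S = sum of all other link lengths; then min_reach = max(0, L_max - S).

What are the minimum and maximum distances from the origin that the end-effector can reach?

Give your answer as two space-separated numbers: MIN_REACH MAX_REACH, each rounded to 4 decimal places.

Answer: 1.1000 22.3000

Derivation:
Link lengths: [10.6, 11.7]
max_reach = 10.6 + 11.7 = 22.3
L_max = max([10.6, 11.7]) = 11.7
S (sum of others) = 22.3 - 11.7 = 10.6
min_reach = max(0, 11.7 - 10.6) = max(0, 1.1) = 1.1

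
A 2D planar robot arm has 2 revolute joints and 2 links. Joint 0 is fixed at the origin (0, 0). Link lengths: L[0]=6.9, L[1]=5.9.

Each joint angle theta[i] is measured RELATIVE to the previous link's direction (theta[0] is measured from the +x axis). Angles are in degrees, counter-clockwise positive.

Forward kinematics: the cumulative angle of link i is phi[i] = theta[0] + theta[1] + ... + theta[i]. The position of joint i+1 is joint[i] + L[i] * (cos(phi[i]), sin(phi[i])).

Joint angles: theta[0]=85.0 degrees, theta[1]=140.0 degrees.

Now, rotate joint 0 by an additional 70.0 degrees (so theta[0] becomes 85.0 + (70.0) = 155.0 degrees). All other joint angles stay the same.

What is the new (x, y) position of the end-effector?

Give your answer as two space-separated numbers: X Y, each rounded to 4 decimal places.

Answer: -3.7601 -2.4311

Derivation:
joint[0] = (0.0000, 0.0000)  (base)
link 0: phi[0] = 155 = 155 deg
  cos(155 deg) = -0.9063, sin(155 deg) = 0.4226
  joint[1] = (0.0000, 0.0000) + 6.9 * (-0.9063, 0.4226) = (0.0000 + -6.2535, 0.0000 + 2.9161) = (-6.2535, 2.9161)
link 1: phi[1] = 155 + 140 = 295 deg
  cos(295 deg) = 0.4226, sin(295 deg) = -0.9063
  joint[2] = (-6.2535, 2.9161) + 5.9 * (0.4226, -0.9063) = (-6.2535 + 2.4934, 2.9161 + -5.3472) = (-3.7601, -2.4311)
End effector: (-3.7601, -2.4311)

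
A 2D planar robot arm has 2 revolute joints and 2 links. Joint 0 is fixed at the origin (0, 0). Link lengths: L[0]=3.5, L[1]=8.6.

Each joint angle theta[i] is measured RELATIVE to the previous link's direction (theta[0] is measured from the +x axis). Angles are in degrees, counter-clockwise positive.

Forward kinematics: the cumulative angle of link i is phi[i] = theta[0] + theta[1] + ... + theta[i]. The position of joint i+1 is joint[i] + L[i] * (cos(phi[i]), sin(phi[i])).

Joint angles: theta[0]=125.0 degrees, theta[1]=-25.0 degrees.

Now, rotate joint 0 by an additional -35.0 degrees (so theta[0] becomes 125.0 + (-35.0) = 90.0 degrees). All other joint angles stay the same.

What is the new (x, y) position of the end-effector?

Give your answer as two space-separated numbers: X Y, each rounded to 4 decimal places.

Answer: 3.6345 11.2942

Derivation:
joint[0] = (0.0000, 0.0000)  (base)
link 0: phi[0] = 90 = 90 deg
  cos(90 deg) = 0.0000, sin(90 deg) = 1.0000
  joint[1] = (0.0000, 0.0000) + 3.5 * (0.0000, 1.0000) = (0.0000 + 0.0000, 0.0000 + 3.5000) = (0.0000, 3.5000)
link 1: phi[1] = 90 + -25 = 65 deg
  cos(65 deg) = 0.4226, sin(65 deg) = 0.9063
  joint[2] = (0.0000, 3.5000) + 8.6 * (0.4226, 0.9063) = (0.0000 + 3.6345, 3.5000 + 7.7942) = (3.6345, 11.2942)
End effector: (3.6345, 11.2942)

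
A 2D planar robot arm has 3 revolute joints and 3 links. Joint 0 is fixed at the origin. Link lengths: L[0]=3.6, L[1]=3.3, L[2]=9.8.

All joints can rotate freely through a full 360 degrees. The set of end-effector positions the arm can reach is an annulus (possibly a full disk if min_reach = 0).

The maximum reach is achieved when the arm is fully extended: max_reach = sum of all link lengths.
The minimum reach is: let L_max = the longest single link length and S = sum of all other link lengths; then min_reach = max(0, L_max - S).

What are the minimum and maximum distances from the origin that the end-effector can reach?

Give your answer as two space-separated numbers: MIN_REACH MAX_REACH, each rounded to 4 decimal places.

Link lengths: [3.6, 3.3, 9.8]
max_reach = 3.6 + 3.3 + 9.8 = 16.7
L_max = max([3.6, 3.3, 9.8]) = 9.8
S (sum of others) = 16.7 - 9.8 = 6.9
min_reach = max(0, 9.8 - 6.9) = max(0, 2.9) = 2.9

Answer: 2.9000 16.7000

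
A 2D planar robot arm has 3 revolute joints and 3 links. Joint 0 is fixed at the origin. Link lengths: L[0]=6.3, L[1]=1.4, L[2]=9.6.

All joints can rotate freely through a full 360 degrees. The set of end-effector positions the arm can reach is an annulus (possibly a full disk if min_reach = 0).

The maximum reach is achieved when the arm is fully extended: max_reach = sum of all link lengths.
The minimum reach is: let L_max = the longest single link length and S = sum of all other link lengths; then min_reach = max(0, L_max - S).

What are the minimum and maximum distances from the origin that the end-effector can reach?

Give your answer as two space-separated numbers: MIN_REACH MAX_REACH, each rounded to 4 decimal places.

Answer: 1.9000 17.3000

Derivation:
Link lengths: [6.3, 1.4, 9.6]
max_reach = 6.3 + 1.4 + 9.6 = 17.3
L_max = max([6.3, 1.4, 9.6]) = 9.6
S (sum of others) = 17.3 - 9.6 = 7.7
min_reach = max(0, 9.6 - 7.7) = max(0, 1.9) = 1.9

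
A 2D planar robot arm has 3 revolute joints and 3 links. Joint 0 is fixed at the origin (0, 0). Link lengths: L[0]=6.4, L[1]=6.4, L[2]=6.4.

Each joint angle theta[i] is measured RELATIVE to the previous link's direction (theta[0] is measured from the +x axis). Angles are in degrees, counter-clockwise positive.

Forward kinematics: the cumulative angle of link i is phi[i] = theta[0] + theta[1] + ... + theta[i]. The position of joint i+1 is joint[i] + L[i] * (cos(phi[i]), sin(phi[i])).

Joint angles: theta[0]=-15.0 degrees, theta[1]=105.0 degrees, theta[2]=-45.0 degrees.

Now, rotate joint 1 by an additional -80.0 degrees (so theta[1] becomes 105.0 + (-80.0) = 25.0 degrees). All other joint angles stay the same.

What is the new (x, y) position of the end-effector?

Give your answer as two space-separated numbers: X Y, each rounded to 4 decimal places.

Answer: 17.7273 -4.2160

Derivation:
joint[0] = (0.0000, 0.0000)  (base)
link 0: phi[0] = -15 = -15 deg
  cos(-15 deg) = 0.9659, sin(-15 deg) = -0.2588
  joint[1] = (0.0000, 0.0000) + 6.4 * (0.9659, -0.2588) = (0.0000 + 6.1819, 0.0000 + -1.6564) = (6.1819, -1.6564)
link 1: phi[1] = -15 + 25 = 10 deg
  cos(10 deg) = 0.9848, sin(10 deg) = 0.1736
  joint[2] = (6.1819, -1.6564) + 6.4 * (0.9848, 0.1736) = (6.1819 + 6.3028, -1.6564 + 1.1113) = (12.4847, -0.5451)
link 2: phi[2] = -15 + 25 + -45 = -35 deg
  cos(-35 deg) = 0.8192, sin(-35 deg) = -0.5736
  joint[3] = (12.4847, -0.5451) + 6.4 * (0.8192, -0.5736) = (12.4847 + 5.2426, -0.5451 + -3.6709) = (17.7273, -4.2160)
End effector: (17.7273, -4.2160)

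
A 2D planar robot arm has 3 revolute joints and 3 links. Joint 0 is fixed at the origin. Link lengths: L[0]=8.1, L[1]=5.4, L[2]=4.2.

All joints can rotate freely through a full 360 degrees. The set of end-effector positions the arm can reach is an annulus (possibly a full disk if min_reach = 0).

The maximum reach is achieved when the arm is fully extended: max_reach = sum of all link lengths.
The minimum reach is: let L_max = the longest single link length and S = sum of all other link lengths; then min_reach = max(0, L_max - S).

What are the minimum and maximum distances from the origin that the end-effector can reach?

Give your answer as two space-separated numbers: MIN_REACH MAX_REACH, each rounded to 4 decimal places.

Link lengths: [8.1, 5.4, 4.2]
max_reach = 8.1 + 5.4 + 4.2 = 17.7
L_max = max([8.1, 5.4, 4.2]) = 8.1
S (sum of others) = 17.7 - 8.1 = 9.6
min_reach = max(0, 8.1 - 9.6) = max(0, -1.5) = 0

Answer: 0.0000 17.7000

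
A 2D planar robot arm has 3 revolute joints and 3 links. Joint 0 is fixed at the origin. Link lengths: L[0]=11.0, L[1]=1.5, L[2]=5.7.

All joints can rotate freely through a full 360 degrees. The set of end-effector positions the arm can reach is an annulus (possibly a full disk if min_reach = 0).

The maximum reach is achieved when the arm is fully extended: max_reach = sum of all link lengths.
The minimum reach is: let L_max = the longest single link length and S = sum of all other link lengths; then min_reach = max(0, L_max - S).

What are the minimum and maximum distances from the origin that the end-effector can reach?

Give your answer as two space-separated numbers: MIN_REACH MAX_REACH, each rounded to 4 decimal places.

Answer: 3.8000 18.2000

Derivation:
Link lengths: [11.0, 1.5, 5.7]
max_reach = 11 + 1.5 + 5.7 = 18.2
L_max = max([11.0, 1.5, 5.7]) = 11
S (sum of others) = 18.2 - 11 = 7.2
min_reach = max(0, 11 - 7.2) = max(0, 3.8) = 3.8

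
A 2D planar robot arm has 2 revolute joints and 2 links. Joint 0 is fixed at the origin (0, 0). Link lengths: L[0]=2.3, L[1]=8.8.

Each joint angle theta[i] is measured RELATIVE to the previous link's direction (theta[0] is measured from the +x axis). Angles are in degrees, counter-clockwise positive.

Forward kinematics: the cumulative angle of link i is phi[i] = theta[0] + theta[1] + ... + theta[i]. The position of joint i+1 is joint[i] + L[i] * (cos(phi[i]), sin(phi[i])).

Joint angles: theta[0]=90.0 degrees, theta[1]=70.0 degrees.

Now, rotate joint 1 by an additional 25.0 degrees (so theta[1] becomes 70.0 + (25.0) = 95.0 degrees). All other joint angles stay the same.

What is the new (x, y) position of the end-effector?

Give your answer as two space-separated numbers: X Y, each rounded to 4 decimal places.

joint[0] = (0.0000, 0.0000)  (base)
link 0: phi[0] = 90 = 90 deg
  cos(90 deg) = 0.0000, sin(90 deg) = 1.0000
  joint[1] = (0.0000, 0.0000) + 2.3 * (0.0000, 1.0000) = (0.0000 + 0.0000, 0.0000 + 2.3000) = (0.0000, 2.3000)
link 1: phi[1] = 90 + 95 = 185 deg
  cos(185 deg) = -0.9962, sin(185 deg) = -0.0872
  joint[2] = (0.0000, 2.3000) + 8.8 * (-0.9962, -0.0872) = (0.0000 + -8.7665, 2.3000 + -0.7670) = (-8.7665, 1.5330)
End effector: (-8.7665, 1.5330)

Answer: -8.7665 1.5330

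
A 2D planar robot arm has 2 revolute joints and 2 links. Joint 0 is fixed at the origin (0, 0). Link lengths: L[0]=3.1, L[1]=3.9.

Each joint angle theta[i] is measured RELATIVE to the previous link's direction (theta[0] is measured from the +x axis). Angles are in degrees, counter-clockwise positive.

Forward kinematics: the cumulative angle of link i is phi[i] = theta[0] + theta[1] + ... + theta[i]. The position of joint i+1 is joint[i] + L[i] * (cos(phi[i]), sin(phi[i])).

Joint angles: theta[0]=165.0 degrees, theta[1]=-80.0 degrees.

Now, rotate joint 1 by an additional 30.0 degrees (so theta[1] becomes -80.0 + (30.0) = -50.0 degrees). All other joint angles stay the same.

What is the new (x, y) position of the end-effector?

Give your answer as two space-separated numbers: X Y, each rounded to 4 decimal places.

joint[0] = (0.0000, 0.0000)  (base)
link 0: phi[0] = 165 = 165 deg
  cos(165 deg) = -0.9659, sin(165 deg) = 0.2588
  joint[1] = (0.0000, 0.0000) + 3.1 * (-0.9659, 0.2588) = (0.0000 + -2.9944, 0.0000 + 0.8023) = (-2.9944, 0.8023)
link 1: phi[1] = 165 + -50 = 115 deg
  cos(115 deg) = -0.4226, sin(115 deg) = 0.9063
  joint[2] = (-2.9944, 0.8023) + 3.9 * (-0.4226, 0.9063) = (-2.9944 + -1.6482, 0.8023 + 3.5346) = (-4.6426, 4.3369)
End effector: (-4.6426, 4.3369)

Answer: -4.6426 4.3369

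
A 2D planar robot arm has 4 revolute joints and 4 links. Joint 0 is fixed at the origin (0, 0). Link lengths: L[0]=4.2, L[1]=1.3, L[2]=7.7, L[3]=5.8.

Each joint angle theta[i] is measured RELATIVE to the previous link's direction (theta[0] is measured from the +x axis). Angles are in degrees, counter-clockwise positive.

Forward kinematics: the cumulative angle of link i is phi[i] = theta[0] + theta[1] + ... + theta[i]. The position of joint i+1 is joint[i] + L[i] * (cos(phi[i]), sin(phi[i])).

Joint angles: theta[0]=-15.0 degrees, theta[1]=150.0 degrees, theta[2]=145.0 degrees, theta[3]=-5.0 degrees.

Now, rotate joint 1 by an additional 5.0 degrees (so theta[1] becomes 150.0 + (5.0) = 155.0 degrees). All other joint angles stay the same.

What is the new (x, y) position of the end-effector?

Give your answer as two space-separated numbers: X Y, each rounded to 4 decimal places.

joint[0] = (0.0000, 0.0000)  (base)
link 0: phi[0] = -15 = -15 deg
  cos(-15 deg) = 0.9659, sin(-15 deg) = -0.2588
  joint[1] = (0.0000, 0.0000) + 4.2 * (0.9659, -0.2588) = (0.0000 + 4.0569, 0.0000 + -1.0870) = (4.0569, -1.0870)
link 1: phi[1] = -15 + 155 = 140 deg
  cos(140 deg) = -0.7660, sin(140 deg) = 0.6428
  joint[2] = (4.0569, -1.0870) + 1.3 * (-0.7660, 0.6428) = (4.0569 + -0.9959, -1.0870 + 0.8356) = (3.0610, -0.2514)
link 2: phi[2] = -15 + 155 + 145 = 285 deg
  cos(285 deg) = 0.2588, sin(285 deg) = -0.9659
  joint[3] = (3.0610, -0.2514) + 7.7 * (0.2588, -0.9659) = (3.0610 + 1.9929, -0.2514 + -7.4376) = (5.0539, -7.6890)
link 3: phi[3] = -15 + 155 + 145 + -5 = 280 deg
  cos(280 deg) = 0.1736, sin(280 deg) = -0.9848
  joint[4] = (5.0539, -7.6890) + 5.8 * (0.1736, -0.9848) = (5.0539 + 1.0072, -7.6890 + -5.7119) = (6.0611, -13.4009)
End effector: (6.0611, -13.4009)

Answer: 6.0611 -13.4009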